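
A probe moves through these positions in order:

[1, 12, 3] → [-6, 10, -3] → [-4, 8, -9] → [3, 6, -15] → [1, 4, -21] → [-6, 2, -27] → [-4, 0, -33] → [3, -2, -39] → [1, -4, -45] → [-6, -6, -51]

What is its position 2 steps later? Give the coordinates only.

[3, -10, -63]

First: cycles through 1, -6, -4, 3 every 4 steps. Step 11 lands at position 3 of the cycle → 3.
Second: linear, -2 per step → -10 at step 11.
Third: linear, -6 per step → -63 at step 11.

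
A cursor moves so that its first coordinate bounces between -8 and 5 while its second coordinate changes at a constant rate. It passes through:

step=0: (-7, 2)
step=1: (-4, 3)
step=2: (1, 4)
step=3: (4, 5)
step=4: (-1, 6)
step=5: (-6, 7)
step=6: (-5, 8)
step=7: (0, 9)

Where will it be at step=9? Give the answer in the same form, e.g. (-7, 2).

The first coordinate travels 5 per step and bounces off the walls at -8 and 5.
  step 8: 0 → 5
  step 9: 5 → 0
The second coordinate changes by +1 each step: at step 9 it is 11.

(0, 11)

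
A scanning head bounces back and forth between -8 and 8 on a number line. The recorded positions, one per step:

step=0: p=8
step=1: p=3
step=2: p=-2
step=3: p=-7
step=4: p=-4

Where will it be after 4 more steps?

p=0

The value reflects between -8 and 8, moving 5 per step.
  step 5: -4 → 1
  step 6: 1 → 6
  step 7: 6 → 5
  step 8: 5 → 0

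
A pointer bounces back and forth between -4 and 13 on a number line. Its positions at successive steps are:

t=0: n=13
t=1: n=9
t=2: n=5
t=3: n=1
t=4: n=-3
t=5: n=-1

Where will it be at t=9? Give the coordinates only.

The value reflects between -4 and 13, moving 4 per step.
  step 6: -1 → 3
  step 7: 3 → 7
  step 8: 7 → 11
  step 9: 11 → 11

n=11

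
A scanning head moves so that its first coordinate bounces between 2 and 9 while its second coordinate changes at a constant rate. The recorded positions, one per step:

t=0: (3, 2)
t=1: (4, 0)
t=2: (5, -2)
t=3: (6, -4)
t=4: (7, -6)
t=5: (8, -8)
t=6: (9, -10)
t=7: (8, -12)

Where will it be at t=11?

(4, -20)

The first coordinate reflects between 2 and 9, moving 1 per step.
  step 8: 8 → 7
  step 9: 7 → 6
  step 10: 6 → 5
  step 11: 5 → 4
The second coordinate changes by -2 each step: at step 11 it is -20.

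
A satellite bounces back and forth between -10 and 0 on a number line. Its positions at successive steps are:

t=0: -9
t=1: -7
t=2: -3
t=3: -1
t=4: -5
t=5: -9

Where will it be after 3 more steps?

The value travels 4 per step and bounces off the walls at -10 and 0.
  step 6: -9 → -7
  step 7: -7 → -3
  step 8: -3 → -1

-1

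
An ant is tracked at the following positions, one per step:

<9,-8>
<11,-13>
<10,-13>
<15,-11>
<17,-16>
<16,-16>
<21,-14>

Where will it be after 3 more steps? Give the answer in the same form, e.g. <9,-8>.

<27,-17>

The moves between consecutive positions are <+2,-5>, <-1,+0>, <+5,+2>, <+2,-5>, <-1,+0>, <+5,+2>; they repeat the 3-cycle [<+2,-5>, <-1,+0>, <+5,+2>].
step 7: apply <+2,-5> → <23,-19>
step 8: apply <-1,+0> → <22,-19>
step 9: apply <+5,+2> → <27,-17>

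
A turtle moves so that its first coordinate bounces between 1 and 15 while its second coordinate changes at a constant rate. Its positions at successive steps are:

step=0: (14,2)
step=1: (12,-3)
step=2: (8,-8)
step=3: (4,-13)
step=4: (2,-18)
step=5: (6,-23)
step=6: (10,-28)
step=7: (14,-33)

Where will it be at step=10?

(4,-48)

The first coordinate reflects between 1 and 15, moving 4 per step.
  step 8: 14 → 12
  step 9: 12 → 8
  step 10: 8 → 4
The second coordinate changes by -5 each step: at step 10 it is -48.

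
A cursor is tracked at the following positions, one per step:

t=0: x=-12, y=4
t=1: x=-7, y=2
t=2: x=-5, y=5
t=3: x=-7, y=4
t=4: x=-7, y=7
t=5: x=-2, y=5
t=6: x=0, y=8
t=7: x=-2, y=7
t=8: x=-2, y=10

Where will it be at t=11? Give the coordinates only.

x=3, y=10

Step-to-step displacements: (+5, -2), (+2, +3), (-2, -1), (+0, +3), (+5, -2), (+2, +3), (-2, -1), (+0, +3) — a repeating cycle of length 4.
step 9: apply (+5, -2) → x=3, y=8
step 10: apply (+2, +3) → x=5, y=11
step 11: apply (-2, -1) → x=3, y=10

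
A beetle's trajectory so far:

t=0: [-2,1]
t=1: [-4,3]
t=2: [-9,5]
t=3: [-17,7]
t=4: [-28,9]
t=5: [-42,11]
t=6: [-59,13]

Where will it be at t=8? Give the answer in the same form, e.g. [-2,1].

[-102,17]

First differences are [-2,+2], [-5,+2], [-8,+2], [-11,+2], [-14,+2], [-17,+2]; their common second difference is [-3,+0] (constant acceleration).
step 7: [-59,13] + [-20,+2] → [-79,15]
step 8: [-79,15] + [-23,+2] → [-102,17]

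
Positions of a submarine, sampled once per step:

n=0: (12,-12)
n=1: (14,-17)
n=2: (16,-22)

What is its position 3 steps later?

(22,-37)

Constant displacement of (+2,-5) per step.
step 3: (16,-22) + (+2,-5) → (18,-27)
step 4: (18,-27) + (+2,-5) → (20,-32)
step 5: (20,-32) + (+2,-5) → (22,-37)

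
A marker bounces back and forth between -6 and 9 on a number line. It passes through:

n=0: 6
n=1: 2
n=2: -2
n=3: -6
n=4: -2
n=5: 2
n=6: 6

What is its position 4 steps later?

-4

The value reflects between -6 and 9, moving 4 per step.
  step 7: 6 → 8
  step 8: 8 → 4
  step 9: 4 → 0
  step 10: 0 → -4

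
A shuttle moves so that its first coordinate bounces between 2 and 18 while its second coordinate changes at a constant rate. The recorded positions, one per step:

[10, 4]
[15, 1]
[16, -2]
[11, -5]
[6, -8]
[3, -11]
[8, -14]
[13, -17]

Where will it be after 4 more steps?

[3, -29]

The first coordinate travels 5 per step and bounces off the walls at 2 and 18.
  step 8: 13 → 18
  step 9: 18 → 13
  step 10: 13 → 8
  step 11: 8 → 3
The second coordinate changes by -3 each step: at step 11 it is -29.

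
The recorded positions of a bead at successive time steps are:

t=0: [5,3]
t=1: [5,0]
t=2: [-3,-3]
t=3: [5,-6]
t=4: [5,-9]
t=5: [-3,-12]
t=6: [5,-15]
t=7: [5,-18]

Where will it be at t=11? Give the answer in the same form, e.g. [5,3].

[-3,-30]

First: cycles through 5, 5, -3 every 3 steps. Step 11 lands at position 2 of the cycle → -3.
Second: linear, -3 per step → -30 at step 11.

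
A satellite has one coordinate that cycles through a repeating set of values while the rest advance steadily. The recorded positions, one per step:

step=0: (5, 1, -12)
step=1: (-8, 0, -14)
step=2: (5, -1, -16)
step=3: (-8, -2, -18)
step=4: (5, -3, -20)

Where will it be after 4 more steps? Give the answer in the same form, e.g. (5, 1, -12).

The first coordinate repeats the cycle [5, -8] with period 2; step 8 mod 2 = 0, giving 5.
The second coordinate changes by -1 each step, so at step 8 it is 1 + 8·(-1) = -7.
The third coordinate changes by -2 each step, so at step 8 it is -12 + 8·(-2) = -28.

(5, -7, -28)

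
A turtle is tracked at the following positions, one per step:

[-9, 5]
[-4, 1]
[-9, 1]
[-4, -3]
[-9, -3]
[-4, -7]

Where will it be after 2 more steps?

[-4, -11]

The moves between consecutive positions are [+5, -4], [-5, +0], [+5, -4], [-5, +0], [+5, -4]; they repeat the 2-cycle [[+5, -4], [-5, +0]].
step 6: apply [-5, +0] → [-9, -7]
step 7: apply [+5, -4] → [-4, -11]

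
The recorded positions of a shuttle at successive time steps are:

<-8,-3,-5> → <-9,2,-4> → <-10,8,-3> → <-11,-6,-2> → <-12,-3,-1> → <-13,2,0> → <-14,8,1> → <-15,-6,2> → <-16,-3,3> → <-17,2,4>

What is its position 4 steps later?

<-21,2,8>

The first coordinate changes by -1 each step, so at step 13 it is -8 + 13·(-1) = -21.
The second coordinate repeats the cycle [-3, 2, 8, -6] with period 4; step 13 mod 4 = 1, giving 2.
The third coordinate changes by +1 each step, so at step 13 it is -5 + 13·(1) = 8.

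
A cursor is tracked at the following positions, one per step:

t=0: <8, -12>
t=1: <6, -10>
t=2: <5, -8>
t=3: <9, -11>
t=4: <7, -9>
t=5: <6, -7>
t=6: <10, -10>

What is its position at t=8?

Step-to-step displacements: <-2, +2>, <-1, +2>, <+4, -3>, <-2, +2>, <-1, +2>, <+4, -3> — a repeating cycle of length 3.
step 7: apply <-2, +2> → <8, -8>
step 8: apply <-1, +2> → <7, -6>

<7, -6>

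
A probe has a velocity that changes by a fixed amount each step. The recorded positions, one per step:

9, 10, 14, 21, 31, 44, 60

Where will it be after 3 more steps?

126

First differences are +1, +4, +7, +10, +13, +16; their common second difference is +3 (constant acceleration).
step 7: 60 + 19 → 79
step 8: 79 + 22 → 101
step 9: 101 + 25 → 126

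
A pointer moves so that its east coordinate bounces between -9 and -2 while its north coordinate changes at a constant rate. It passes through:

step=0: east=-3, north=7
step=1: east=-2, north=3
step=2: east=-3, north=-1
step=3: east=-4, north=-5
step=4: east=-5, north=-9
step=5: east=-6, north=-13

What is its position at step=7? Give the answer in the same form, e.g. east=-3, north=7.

The east coordinate reflects between -9 and -2, moving 1 per step.
  step 6: -6 → -7
  step 7: -7 → -8
The north coordinate changes by -4 each step: at step 7 it is -21.

east=-8, north=-21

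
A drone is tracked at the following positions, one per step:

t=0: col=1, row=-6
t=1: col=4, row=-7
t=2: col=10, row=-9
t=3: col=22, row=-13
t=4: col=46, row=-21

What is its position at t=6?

The jumps are (+3, -1), (+6, -2), (+12, -4), (+24, -8) — a geometric progression with ratio 2.
step 5: col=46, row=-21 + (+48, -16) → col=94, row=-37
step 6: col=94, row=-37 + (+96, -32) → col=190, row=-69

col=190, row=-69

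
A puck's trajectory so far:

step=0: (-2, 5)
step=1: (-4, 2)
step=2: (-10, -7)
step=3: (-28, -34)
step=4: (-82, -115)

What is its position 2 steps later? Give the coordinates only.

(-730, -1087)

The jumps are (-2, -3), (-6, -9), (-18, -27), (-54, -81) — a geometric progression with ratio 3.
step 5: (-82, -115) + (-162, -243) → (-244, -358)
step 6: (-244, -358) + (-486, -729) → (-730, -1087)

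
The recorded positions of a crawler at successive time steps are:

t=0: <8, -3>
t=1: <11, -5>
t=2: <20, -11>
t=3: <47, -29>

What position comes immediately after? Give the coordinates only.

The jumps are <+3, -2>, <+9, -6>, <+27, -18> — a geometric progression with ratio 3.
step 4: <47, -29> + <+81, -54> → <128, -83>

<128, -83>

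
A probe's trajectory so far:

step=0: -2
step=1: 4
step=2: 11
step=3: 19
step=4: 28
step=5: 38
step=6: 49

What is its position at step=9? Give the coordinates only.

88

Taking differences between consecutive positions: +6, +7, +8, +9, +10, +11. These grow by +1 each step.
step 7: 49 + 12 → 61
step 8: 61 + 13 → 74
step 9: 74 + 14 → 88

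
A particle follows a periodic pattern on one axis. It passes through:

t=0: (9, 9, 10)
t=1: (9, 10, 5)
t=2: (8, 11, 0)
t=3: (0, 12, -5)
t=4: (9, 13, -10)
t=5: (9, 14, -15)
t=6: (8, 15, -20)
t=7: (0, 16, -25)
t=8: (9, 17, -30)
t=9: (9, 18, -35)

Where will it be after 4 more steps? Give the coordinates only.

First: cycles through 9, 9, 8, 0 every 4 steps. Step 13 lands at position 1 of the cycle → 9.
Second: linear, +1 per step → 22 at step 13.
Third: linear, -5 per step → -55 at step 13.

(9, 22, -55)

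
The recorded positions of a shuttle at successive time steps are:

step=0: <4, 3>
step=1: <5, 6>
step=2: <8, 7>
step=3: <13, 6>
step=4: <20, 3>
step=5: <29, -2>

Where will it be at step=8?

Successive displacements: <+1, +3>, <+3, +1>, <+5, -1>, <+7, -3>, <+9, -5> — each changes by <+2, -2>.
step 6: <29, -2> + <+11, -7> → <40, -9>
step 7: <40, -9> + <+13, -9> → <53, -18>
step 8: <53, -18> + <+15, -11> → <68, -29>

<68, -29>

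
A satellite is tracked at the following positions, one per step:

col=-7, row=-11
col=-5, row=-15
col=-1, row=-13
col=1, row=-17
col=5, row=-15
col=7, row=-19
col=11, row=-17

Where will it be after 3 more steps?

Step-to-step displacements: (+2,-4), (+4,+2), (+2,-4), (+4,+2), (+2,-4), (+4,+2) — a repeating cycle of length 2.
step 7: apply (+2,-4) → col=13, row=-21
step 8: apply (+4,+2) → col=17, row=-19
step 9: apply (+2,-4) → col=19, row=-23

col=19, row=-23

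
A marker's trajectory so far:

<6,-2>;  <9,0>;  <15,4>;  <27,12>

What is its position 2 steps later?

Consecutive displacements <+3,+2>, <+6,+4>, <+12,+8> scale by a factor of 2 each step.
step 4: <27,12> + <+24,+16> → <51,28>
step 5: <51,28> + <+48,+32> → <99,60>

<99,60>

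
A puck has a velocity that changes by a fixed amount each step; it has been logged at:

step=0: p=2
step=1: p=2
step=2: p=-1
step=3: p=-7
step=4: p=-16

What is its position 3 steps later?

p=-61

Successive displacements: +0, -3, -6, -9 — each changes by -3.
step 5: -16 − 12 → p=-28
step 6: -28 − 15 → p=-43
step 7: -43 − 18 → p=-61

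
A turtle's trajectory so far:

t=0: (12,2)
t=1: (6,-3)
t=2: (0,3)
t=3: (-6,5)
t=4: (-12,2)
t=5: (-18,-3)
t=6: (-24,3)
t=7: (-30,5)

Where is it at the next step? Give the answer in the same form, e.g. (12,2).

First: linear, -6 per step → -36 at step 8.
Second: cycles through 2, -3, 3, 5 every 4 steps. Step 8 lands at position 0 of the cycle → 2.

(-36,2)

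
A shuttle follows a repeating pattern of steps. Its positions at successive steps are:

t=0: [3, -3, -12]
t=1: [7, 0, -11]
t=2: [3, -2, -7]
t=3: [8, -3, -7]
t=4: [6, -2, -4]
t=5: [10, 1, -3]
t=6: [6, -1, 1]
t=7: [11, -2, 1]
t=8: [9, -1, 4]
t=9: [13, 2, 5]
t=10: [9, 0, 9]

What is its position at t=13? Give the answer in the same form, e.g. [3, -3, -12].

The moves between consecutive positions are [+4, +3, +1], [-4, -2, +4], [+5, -1, +0], [-2, +1, +3], [+4, +3, +1], [-4, -2, +4], [+5, -1, +0], [-2, +1, +3], [+4, +3, +1], [-4, -2, +4]; they repeat the 4-cycle [[+4, +3, +1], [-4, -2, +4], [+5, -1, +0], [-2, +1, +3]].
step 11: apply [+5, -1, +0] → [14, -1, 9]
step 12: apply [-2, +1, +3] → [12, 0, 12]
step 13: apply [+4, +3, +1] → [16, 3, 13]

[16, 3, 13]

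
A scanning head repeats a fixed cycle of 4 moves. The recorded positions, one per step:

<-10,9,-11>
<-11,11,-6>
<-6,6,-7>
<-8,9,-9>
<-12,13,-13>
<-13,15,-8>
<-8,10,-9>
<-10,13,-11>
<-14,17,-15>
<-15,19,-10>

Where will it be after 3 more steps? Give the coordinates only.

The moves between consecutive positions are <-1,+2,+5>, <+5,-5,-1>, <-2,+3,-2>, <-4,+4,-4>, <-1,+2,+5>, <+5,-5,-1>, <-2,+3,-2>, <-4,+4,-4>, <-1,+2,+5>; they repeat the 4-cycle [<-1,+2,+5>, <+5,-5,-1>, <-2,+3,-2>, <-4,+4,-4>].
step 10: apply <+5,-5,-1> → <-10,14,-11>
step 11: apply <-2,+3,-2> → <-12,17,-13>
step 12: apply <-4,+4,-4> → <-16,21,-17>

<-16,21,-17>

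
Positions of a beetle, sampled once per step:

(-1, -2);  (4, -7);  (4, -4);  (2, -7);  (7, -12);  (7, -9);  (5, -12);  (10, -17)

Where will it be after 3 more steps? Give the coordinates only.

(13, -22)

Differencing gives (+5, -5), (+0, +3), (-2, -3), (+5, -5), (+0, +3), (-2, -3), (+5, -5). This is the pattern (+5, -5), (+0, +3), (-2, -3) repeated.
step 8: apply (+0, +3) → (10, -14)
step 9: apply (-2, -3) → (8, -17)
step 10: apply (+5, -5) → (13, -22)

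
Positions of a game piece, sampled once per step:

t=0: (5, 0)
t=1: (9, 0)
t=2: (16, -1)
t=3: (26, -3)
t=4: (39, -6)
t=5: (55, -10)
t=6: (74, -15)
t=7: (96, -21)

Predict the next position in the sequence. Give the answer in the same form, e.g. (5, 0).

Taking differences between consecutive positions: (+4, +0), (+7, -1), (+10, -2), (+13, -3), (+16, -4), (+19, -5), (+22, -6). These grow by (+3, -1) each step.
step 8: (96, -21) + (+25, -7) → (121, -28)

(121, -28)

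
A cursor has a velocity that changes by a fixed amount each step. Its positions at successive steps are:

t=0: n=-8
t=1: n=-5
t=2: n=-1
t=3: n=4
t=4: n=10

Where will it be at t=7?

Taking differences between consecutive positions: +3, +4, +5, +6. These grow by +1 each step.
step 5: 10 + 7 → n=17
step 6: 17 + 8 → n=25
step 7: 25 + 9 → n=34

n=34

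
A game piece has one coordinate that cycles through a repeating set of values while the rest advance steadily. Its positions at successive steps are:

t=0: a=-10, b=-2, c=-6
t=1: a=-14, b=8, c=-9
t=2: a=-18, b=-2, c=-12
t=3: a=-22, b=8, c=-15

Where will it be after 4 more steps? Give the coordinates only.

A: linear, -4 per step → -38 at step 7.
B: cycles through -2, 8 every 2 steps. Step 7 lands at position 1 of the cycle → 8.
C: linear, -3 per step → -27 at step 7.

a=-38, b=8, c=-27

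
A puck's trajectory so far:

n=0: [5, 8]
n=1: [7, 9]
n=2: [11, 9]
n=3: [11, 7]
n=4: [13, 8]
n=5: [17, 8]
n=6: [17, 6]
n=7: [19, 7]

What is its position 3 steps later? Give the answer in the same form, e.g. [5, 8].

[25, 6]

Step-to-step displacements: [+2, +1], [+4, +0], [+0, -2], [+2, +1], [+4, +0], [+0, -2], [+2, +1] — a repeating cycle of length 3.
step 8: apply [+4, +0] → [23, 7]
step 9: apply [+0, -2] → [23, 5]
step 10: apply [+2, +1] → [25, 6]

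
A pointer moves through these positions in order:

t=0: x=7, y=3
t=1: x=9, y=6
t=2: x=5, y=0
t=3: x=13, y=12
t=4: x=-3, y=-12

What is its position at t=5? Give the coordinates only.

The jumps are (+2, +3), (-4, -6), (+8, +12), (-16, -24) — a geometric progression with ratio -2.
step 5: x=-3, y=-12 + (+32, +48) → x=29, y=36

x=29, y=36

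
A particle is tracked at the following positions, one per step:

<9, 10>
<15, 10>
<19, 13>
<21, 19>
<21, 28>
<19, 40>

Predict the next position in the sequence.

Taking differences between consecutive positions: <+6, +0>, <+4, +3>, <+2, +6>, <+0, +9>, <-2, +12>. These grow by <-2, +3> each step.
step 6: <19, 40> + <-4, +15> → <15, 55>

<15, 55>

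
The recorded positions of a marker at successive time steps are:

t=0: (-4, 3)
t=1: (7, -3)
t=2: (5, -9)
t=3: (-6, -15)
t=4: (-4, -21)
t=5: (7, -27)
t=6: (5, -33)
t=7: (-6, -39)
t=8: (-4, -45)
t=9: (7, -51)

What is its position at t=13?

(7, -75)

The first coordinate repeats the cycle [-4, 7, 5, -6] with period 4; step 13 mod 4 = 1, giving 7.
The second coordinate changes by -6 each step, so at step 13 it is 3 + 13·(-6) = -75.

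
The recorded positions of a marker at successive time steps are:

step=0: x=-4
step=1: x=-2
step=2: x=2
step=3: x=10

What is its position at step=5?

x=58

Step-to-step displacements: +2, +4, +8; each is 2× the previous.
step 4: 10 + 16 → x=26
step 5: 26 + 32 → x=58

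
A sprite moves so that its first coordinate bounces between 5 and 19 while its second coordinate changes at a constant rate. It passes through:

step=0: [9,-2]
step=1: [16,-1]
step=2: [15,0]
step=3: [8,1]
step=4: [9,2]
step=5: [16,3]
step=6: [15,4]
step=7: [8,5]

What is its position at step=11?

The first coordinate reflects between 5 and 19, moving 7 per step.
  step 8: 8 → 9
  step 9: 9 → 16
  step 10: 16 → 15
  step 11: 15 → 8
The second coordinate changes by +1 each step: at step 11 it is 9.

[8,9]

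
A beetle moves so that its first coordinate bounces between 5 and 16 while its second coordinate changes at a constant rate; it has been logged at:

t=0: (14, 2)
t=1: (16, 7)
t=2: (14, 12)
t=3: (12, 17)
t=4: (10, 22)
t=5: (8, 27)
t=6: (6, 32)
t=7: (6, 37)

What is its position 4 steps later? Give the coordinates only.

(14, 57)

The first coordinate reflects between 5 and 16, moving 2 per step.
  step 8: 6 → 8
  step 9: 8 → 10
  step 10: 10 → 12
  step 11: 12 → 14
The second coordinate changes by +5 each step: at step 11 it is 57.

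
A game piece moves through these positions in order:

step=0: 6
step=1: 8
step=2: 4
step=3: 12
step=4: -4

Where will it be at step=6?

-36

The jumps are +2, -4, +8, -16 — a geometric progression with ratio -2.
step 5: -4 + 32 → 28
step 6: 28 − 64 → -36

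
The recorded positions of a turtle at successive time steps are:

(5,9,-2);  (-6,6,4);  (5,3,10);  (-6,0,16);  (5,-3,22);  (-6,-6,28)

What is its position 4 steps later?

The first coordinate repeats the cycle [5, -6] with period 2; step 9 mod 2 = 1, giving -6.
The second coordinate changes by -3 each step, so at step 9 it is 9 + 9·(-3) = -18.
The third coordinate changes by +6 each step, so at step 9 it is -2 + 9·(6) = 52.

(-6,-18,52)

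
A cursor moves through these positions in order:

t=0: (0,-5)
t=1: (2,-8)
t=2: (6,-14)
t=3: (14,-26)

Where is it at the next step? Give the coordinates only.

(30,-50)

Consecutive displacements (+2,-3), (+4,-6), (+8,-12) scale by a factor of 2 each step.
step 4: (14,-26) + (+16,-24) → (30,-50)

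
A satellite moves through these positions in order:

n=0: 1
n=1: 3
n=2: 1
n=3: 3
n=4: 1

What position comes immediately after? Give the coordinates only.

3

Step-to-step displacements: +2, -2, +2, -2; each is -1× the previous.
step 5: 1 + 2 → 3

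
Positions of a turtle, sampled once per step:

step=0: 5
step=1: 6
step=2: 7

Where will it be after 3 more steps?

Constant displacement of +1 per step.
step 3: 7 + 1 → 8
step 4: 8 + 1 → 9
step 5: 9 + 1 → 10

10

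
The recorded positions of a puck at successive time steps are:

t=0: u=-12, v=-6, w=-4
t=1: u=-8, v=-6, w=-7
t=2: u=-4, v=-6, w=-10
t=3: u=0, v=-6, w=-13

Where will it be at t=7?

The position changes by (+4,+0,-3) every step.
step 4: u=0, v=-6, w=-13 + (+4,+0,-3) → u=4, v=-6, w=-16
step 5: u=4, v=-6, w=-16 + (+4,+0,-3) → u=8, v=-6, w=-19
step 6: u=8, v=-6, w=-19 + (+4,+0,-3) → u=12, v=-6, w=-22
step 7: u=12, v=-6, w=-22 + (+4,+0,-3) → u=16, v=-6, w=-25

u=16, v=-6, w=-25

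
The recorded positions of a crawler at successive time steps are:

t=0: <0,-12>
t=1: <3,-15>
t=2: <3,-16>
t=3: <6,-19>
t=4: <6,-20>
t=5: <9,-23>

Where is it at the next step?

Differencing gives <+3,-3>, <+0,-1>, <+3,-3>, <+0,-1>, <+3,-3>. This is the pattern <+3,-3>, <+0,-1> repeated.
step 6: apply <+0,-1> → <9,-24>

<9,-24>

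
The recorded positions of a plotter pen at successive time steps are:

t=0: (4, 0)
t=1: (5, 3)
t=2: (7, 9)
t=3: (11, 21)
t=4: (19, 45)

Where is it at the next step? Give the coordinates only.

(35, 93)

Consecutive displacements (+1, +3), (+2, +6), (+4, +12), (+8, +24) scale by a factor of 2 each step.
step 5: (19, 45) + (+16, +48) → (35, 93)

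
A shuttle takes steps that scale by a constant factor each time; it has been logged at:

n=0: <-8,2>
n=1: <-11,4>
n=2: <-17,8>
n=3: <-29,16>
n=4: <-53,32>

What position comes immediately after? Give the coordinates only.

Step-to-step displacements: <-3,+2>, <-6,+4>, <-12,+8>, <-24,+16>; each is 2× the previous.
step 5: <-53,32> + <-48,+32> → <-101,64>

<-101,64>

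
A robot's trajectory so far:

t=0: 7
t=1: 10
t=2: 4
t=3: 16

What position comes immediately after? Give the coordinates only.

-8

Consecutive displacements +3, -6, +12 scale by a factor of -2 each step.
step 4: 16 − 24 → -8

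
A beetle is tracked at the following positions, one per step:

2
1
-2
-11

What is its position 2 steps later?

Consecutive displacements -1, -3, -9 scale by a factor of 3 each step.
step 4: -11 − 27 → -38
step 5: -38 − 81 → -119

-119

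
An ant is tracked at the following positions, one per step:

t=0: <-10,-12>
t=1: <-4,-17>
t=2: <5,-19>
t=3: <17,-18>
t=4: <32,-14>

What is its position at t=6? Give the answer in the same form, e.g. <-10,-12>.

Successive displacements: <+6,-5>, <+9,-2>, <+12,+1>, <+15,+4> — each changes by <+3,+3>.
step 5: <32,-14> + <+18,+7> → <50,-7>
step 6: <50,-7> + <+21,+10> → <71,3>

<71,3>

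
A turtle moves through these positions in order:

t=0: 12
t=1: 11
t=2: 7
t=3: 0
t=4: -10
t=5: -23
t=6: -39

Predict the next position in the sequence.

Taking differences between consecutive positions: -1, -4, -7, -10, -13, -16. These grow by -3 each step.
step 7: -39 − 19 → -58

-58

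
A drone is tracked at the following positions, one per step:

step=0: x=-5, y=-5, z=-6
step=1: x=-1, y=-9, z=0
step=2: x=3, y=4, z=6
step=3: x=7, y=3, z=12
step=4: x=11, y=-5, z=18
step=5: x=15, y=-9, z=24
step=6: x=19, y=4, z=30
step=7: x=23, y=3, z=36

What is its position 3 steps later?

x=35, y=4, z=54

The x coordinate changes by +4 each step, so at step 10 it is -5 + 10·(4) = 35.
The y coordinate repeats the cycle [-5, -9, 4, 3] with period 4; step 10 mod 4 = 2, giving 4.
The z coordinate changes by +6 each step, so at step 10 it is -6 + 10·(6) = 54.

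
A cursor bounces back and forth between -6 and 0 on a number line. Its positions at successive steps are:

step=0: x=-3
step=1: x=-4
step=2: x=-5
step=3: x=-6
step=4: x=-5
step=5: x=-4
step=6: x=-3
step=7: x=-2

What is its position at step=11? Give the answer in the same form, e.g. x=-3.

The value travels 1 per step and bounces off the walls at -6 and 0.
  step 8: -2 → -1
  step 9: -1 → 0
  step 10: 0 → -1
  step 11: -1 → -2

x=-2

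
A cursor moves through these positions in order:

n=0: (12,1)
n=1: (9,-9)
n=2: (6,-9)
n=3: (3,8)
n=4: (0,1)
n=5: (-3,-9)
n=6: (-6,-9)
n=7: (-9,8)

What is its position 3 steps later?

(-18,-9)

First: linear, -3 per step → -18 at step 10.
Second: cycles through 1, -9, -9, 8 every 4 steps. Step 10 lands at position 2 of the cycle → -9.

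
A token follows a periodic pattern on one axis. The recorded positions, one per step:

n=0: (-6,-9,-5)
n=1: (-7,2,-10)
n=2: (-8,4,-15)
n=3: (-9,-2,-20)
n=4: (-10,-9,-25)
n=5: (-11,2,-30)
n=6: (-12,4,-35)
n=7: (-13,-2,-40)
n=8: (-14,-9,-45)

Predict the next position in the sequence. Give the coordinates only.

The first coordinate changes by -1 each step, so at step 9 it is -6 + 9·(-1) = -15.
The second coordinate repeats the cycle [-9, 2, 4, -2] with period 4; step 9 mod 4 = 1, giving 2.
The third coordinate changes by -5 each step, so at step 9 it is -5 + 9·(-5) = -50.

(-15,2,-50)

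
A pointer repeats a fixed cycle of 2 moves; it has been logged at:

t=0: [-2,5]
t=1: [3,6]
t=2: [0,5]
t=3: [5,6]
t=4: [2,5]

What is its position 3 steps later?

Differencing gives [+5,+1], [-3,-1], [+5,+1], [-3,-1]. This is the pattern [+5,+1], [-3,-1] repeated.
step 5: apply [+5,+1] → [7,6]
step 6: apply [-3,-1] → [4,5]
step 7: apply [+5,+1] → [9,6]

[9,6]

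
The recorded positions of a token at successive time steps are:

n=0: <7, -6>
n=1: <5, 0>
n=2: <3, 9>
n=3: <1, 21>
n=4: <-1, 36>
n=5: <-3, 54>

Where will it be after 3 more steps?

<-9, 126>

Taking differences between consecutive positions: <-2, +6>, <-2, +9>, <-2, +12>, <-2, +15>, <-2, +18>. These grow by <+0, +3> each step.
step 6: <-3, 54> + <-2, +21> → <-5, 75>
step 7: <-5, 75> + <-2, +24> → <-7, 99>
step 8: <-7, 99> + <-2, +27> → <-9, 126>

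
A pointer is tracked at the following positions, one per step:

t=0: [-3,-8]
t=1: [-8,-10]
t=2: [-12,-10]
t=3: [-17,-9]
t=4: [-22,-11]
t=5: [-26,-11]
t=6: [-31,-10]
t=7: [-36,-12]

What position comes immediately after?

[-40,-12]

The moves between consecutive positions are [-5,-2], [-4,+0], [-5,+1], [-5,-2], [-4,+0], [-5,+1], [-5,-2]; they repeat the 3-cycle [[-5,-2], [-4,+0], [-5,+1]].
step 8: apply [-4,+0] → [-40,-12]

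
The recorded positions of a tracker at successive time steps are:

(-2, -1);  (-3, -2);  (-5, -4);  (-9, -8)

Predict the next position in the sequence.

Step-to-step displacements: (-1, -1), (-2, -2), (-4, -4); each is 2× the previous.
step 4: (-9, -8) + (-8, -8) → (-17, -16)

(-17, -16)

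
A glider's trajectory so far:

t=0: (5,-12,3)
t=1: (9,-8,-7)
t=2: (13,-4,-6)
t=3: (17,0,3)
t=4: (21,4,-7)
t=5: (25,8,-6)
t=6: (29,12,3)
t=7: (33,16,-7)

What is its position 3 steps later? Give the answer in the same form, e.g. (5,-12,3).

(45,28,-7)

The first coordinate changes by +4 each step, so at step 10 it is 5 + 10·(4) = 45.
The second coordinate changes by +4 each step, so at step 10 it is -12 + 10·(4) = 28.
The third coordinate repeats the cycle [3, -7, -6] with period 3; step 10 mod 3 = 1, giving -7.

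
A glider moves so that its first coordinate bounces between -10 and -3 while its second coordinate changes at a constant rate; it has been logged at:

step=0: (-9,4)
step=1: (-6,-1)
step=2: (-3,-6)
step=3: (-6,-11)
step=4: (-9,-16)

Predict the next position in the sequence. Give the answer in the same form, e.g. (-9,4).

The first coordinate travels 3 per step and bounces off the walls at -10 and -3.
  step 5: -9 → -8
The second coordinate changes by -5 each step: at step 5 it is -21.

(-8,-21)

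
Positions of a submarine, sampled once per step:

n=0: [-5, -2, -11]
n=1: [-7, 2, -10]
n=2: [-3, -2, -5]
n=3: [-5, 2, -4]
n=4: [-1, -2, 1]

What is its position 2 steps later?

The moves between consecutive positions are [-2, +4, +1], [+4, -4, +5], [-2, +4, +1], [+4, -4, +5]; they repeat the 2-cycle [[-2, +4, +1], [+4, -4, +5]].
step 5: apply [-2, +4, +1] → [-3, 2, 2]
step 6: apply [+4, -4, +5] → [1, -2, 7]

[1, -2, 7]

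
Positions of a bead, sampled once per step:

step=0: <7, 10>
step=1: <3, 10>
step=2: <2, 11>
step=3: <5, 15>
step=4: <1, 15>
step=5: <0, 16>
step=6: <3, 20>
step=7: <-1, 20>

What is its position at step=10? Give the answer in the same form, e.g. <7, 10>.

<-3, 25>

The moves between consecutive positions are <-4, +0>, <-1, +1>, <+3, +4>, <-4, +0>, <-1, +1>, <+3, +4>, <-4, +0>; they repeat the 3-cycle [<-4, +0>, <-1, +1>, <+3, +4>].
step 8: apply <-1, +1> → <-2, 21>
step 9: apply <+3, +4> → <1, 25>
step 10: apply <-4, +0> → <-3, 25>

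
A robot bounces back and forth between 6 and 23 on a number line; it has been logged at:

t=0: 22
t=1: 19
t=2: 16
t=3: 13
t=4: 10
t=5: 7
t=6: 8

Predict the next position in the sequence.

11

The value reflects between 6 and 23, moving 3 per step.
  step 7: 8 → 11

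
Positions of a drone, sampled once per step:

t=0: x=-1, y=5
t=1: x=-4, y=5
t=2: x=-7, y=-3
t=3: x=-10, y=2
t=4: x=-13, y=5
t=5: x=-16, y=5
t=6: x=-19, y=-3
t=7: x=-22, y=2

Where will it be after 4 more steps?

The x coordinate changes by -3 each step, so at step 11 it is -1 + 11·(-3) = -34.
The y coordinate repeats the cycle [5, 5, -3, 2] with period 4; step 11 mod 4 = 3, giving 2.

x=-34, y=2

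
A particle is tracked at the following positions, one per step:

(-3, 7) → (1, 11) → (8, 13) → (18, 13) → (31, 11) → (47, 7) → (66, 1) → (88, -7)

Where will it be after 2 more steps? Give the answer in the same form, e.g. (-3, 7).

(141, -29)

Taking differences between consecutive positions: (+4, +4), (+7, +2), (+10, +0), (+13, -2), (+16, -4), (+19, -6), (+22, -8). These grow by (+3, -2) each step.
step 8: (88, -7) + (+25, -10) → (113, -17)
step 9: (113, -17) + (+28, -12) → (141, -29)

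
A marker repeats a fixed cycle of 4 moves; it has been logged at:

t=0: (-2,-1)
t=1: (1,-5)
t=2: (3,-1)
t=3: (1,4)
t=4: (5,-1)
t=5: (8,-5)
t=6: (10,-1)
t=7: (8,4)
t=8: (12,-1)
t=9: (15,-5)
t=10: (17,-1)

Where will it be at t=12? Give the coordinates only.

(19,-1)

The moves between consecutive positions are (+3,-4), (+2,+4), (-2,+5), (+4,-5), (+3,-4), (+2,+4), (-2,+5), (+4,-5), (+3,-4), (+2,+4); they repeat the 4-cycle [(+3,-4), (+2,+4), (-2,+5), (+4,-5)].
step 11: apply (-2,+5) → (15,4)
step 12: apply (+4,-5) → (19,-1)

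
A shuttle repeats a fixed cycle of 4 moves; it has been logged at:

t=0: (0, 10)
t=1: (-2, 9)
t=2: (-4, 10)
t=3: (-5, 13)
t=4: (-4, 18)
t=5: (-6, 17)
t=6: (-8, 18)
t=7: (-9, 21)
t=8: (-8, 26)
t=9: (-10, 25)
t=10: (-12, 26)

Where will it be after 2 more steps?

The moves between consecutive positions are (-2, -1), (-2, +1), (-1, +3), (+1, +5), (-2, -1), (-2, +1), (-1, +3), (+1, +5), (-2, -1), (-2, +1); they repeat the 4-cycle [(-2, -1), (-2, +1), (-1, +3), (+1, +5)].
step 11: apply (-1, +3) → (-13, 29)
step 12: apply (+1, +5) → (-12, 34)

(-12, 34)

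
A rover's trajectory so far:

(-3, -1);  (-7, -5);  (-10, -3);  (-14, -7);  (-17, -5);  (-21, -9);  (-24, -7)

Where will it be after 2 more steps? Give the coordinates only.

Step-to-step displacements: (-4, -4), (-3, +2), (-4, -4), (-3, +2), (-4, -4), (-3, +2) — a repeating cycle of length 2.
step 7: apply (-4, -4) → (-28, -11)
step 8: apply (-3, +2) → (-31, -9)

(-31, -9)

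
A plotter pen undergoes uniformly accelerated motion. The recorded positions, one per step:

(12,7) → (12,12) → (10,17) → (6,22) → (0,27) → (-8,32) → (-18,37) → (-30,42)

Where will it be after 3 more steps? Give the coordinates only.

Taking differences between consecutive positions: (+0,+5), (-2,+5), (-4,+5), (-6,+5), (-8,+5), (-10,+5), (-12,+5). These grow by (-2,+0) each step.
step 8: (-30,42) + (-14,+5) → (-44,47)
step 9: (-44,47) + (-16,+5) → (-60,52)
step 10: (-60,52) + (-18,+5) → (-78,57)

(-78,57)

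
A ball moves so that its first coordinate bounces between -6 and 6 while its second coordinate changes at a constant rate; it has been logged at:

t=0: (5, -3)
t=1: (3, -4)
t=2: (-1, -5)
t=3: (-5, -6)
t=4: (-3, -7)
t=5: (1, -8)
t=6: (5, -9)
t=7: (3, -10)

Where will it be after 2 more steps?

The first coordinate reflects between -6 and 6, moving 4 per step.
  step 8: 3 → -1
  step 9: -1 → -5
The second coordinate changes by -1 each step: at step 9 it is -12.

(-5, -12)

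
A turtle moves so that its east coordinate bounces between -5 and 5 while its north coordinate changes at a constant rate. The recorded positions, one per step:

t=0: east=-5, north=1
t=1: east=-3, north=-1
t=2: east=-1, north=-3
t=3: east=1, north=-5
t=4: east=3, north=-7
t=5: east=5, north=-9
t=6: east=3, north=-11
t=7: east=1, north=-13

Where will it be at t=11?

The east coordinate travels 2 per step and bounces off the walls at -5 and 5.
  step 8: 1 → -1
  step 9: -1 → -3
  step 10: -3 → -5
  step 11: -5 → -3
The north coordinate changes by -2 each step: at step 11 it is -21.

east=-3, north=-21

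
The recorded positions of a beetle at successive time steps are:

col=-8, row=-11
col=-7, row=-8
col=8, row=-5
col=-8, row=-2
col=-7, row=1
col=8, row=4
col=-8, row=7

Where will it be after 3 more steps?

col=-8, row=16

The col coordinate repeats the cycle [-8, -7, 8] with period 3; step 9 mod 3 = 0, giving -8.
The row coordinate changes by +3 each step, so at step 9 it is -11 + 9·(3) = 16.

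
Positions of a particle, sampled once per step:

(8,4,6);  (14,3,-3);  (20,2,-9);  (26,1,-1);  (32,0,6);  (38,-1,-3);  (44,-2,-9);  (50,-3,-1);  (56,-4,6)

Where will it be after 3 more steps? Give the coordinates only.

(74,-7,-1)

First: linear, +6 per step → 74 at step 11.
Second: linear, -1 per step → -7 at step 11.
Third: cycles through 6, -3, -9, -1 every 4 steps. Step 11 lands at position 3 of the cycle → -1.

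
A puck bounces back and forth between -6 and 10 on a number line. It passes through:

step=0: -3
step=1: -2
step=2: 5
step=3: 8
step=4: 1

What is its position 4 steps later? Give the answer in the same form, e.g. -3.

The value travels 7 per step and bounces off the walls at -6 and 10.
  step 5: 1 → -6
  step 6: -6 → 1
  step 7: 1 → 8
  step 8: 8 → 5

5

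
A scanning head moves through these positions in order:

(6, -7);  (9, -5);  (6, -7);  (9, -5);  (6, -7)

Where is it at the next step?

Step-to-step displacements: (+3, +2), (-3, -2), (+3, +2), (-3, -2); each is -1× the previous.
step 5: (6, -7) + (+3, +2) → (9, -5)

(9, -5)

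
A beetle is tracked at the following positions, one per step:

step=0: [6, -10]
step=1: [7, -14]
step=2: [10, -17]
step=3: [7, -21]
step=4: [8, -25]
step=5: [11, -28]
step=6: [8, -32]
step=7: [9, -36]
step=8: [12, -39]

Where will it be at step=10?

Step-to-step displacements: [+1, -4], [+3, -3], [-3, -4], [+1, -4], [+3, -3], [-3, -4], [+1, -4], [+3, -3] — a repeating cycle of length 3.
step 9: apply [-3, -4] → [9, -43]
step 10: apply [+1, -4] → [10, -47]

[10, -47]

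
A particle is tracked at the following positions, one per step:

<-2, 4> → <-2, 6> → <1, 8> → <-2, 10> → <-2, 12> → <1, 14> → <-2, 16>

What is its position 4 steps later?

<-2, 24>

First: cycles through -2, -2, 1 every 3 steps. Step 10 lands at position 1 of the cycle → -2.
Second: linear, +2 per step → 24 at step 10.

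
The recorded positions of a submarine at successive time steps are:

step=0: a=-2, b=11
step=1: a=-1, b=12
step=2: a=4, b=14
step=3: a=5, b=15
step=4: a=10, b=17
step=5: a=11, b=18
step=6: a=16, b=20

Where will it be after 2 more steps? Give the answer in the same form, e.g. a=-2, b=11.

Step-to-step displacements: (+1,+1), (+5,+2), (+1,+1), (+5,+2), (+1,+1), (+5,+2) — a repeating cycle of length 2.
step 7: apply (+1,+1) → a=17, b=21
step 8: apply (+5,+2) → a=22, b=23

a=22, b=23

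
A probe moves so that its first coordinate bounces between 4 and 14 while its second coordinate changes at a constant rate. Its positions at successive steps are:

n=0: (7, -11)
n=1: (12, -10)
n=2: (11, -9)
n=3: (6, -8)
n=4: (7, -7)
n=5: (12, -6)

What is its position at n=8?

The first coordinate travels 5 per step and bounces off the walls at 4 and 14.
  step 6: 12 → 11
  step 7: 11 → 6
  step 8: 6 → 7
The second coordinate changes by +1 each step: at step 8 it is -3.

(7, -3)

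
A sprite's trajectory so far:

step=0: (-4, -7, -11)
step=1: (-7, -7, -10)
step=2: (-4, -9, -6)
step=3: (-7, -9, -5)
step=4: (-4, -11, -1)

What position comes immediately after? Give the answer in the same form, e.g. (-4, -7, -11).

Differencing gives (-3, +0, +1), (+3, -2, +4), (-3, +0, +1), (+3, -2, +4). This is the pattern (-3, +0, +1), (+3, -2, +4) repeated.
step 5: apply (-3, +0, +1) → (-7, -11, 0)

(-7, -11, 0)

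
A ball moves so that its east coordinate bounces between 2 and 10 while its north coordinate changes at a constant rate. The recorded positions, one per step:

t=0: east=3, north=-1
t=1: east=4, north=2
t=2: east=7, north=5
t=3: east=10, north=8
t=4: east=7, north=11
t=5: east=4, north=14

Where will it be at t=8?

east=9, north=23

The east coordinate travels 3 per step and bounces off the walls at 2 and 10.
  step 6: 4 → 3
  step 7: 3 → 6
  step 8: 6 → 9
The north coordinate changes by +3 each step: at step 8 it is 23.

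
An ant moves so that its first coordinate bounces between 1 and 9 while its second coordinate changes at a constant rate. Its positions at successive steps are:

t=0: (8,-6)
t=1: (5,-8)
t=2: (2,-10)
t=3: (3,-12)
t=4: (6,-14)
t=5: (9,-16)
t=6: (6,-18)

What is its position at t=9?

(5,-24)

The first coordinate travels 3 per step and bounces off the walls at 1 and 9.
  step 7: 6 → 3
  step 8: 3 → 2
  step 9: 2 → 5
The second coordinate changes by -2 each step: at step 9 it is -24.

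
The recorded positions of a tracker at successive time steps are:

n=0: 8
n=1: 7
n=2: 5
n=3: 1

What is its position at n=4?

-7

Consecutive displacements -1, -2, -4 scale by a factor of 2 each step.
step 4: 1 − 8 → -7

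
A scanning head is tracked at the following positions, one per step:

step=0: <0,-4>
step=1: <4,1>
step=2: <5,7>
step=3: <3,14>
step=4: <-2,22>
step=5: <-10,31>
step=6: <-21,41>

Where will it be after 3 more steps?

<-72,77>

Taking differences between consecutive positions: <+4,+5>, <+1,+6>, <-2,+7>, <-5,+8>, <-8,+9>, <-11,+10>. These grow by <-3,+1> each step.
step 7: <-21,41> + <-14,+11> → <-35,52>
step 8: <-35,52> + <-17,+12> → <-52,64>
step 9: <-52,64> + <-20,+13> → <-72,77>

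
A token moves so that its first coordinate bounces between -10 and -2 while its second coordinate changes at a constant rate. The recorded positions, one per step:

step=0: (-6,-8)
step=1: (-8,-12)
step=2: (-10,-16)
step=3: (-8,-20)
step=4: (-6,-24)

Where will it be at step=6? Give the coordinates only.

(-2,-32)

The first coordinate reflects between -10 and -2, moving 2 per step.
  step 5: -6 → -4
  step 6: -4 → -2
The second coordinate changes by -4 each step: at step 6 it is -32.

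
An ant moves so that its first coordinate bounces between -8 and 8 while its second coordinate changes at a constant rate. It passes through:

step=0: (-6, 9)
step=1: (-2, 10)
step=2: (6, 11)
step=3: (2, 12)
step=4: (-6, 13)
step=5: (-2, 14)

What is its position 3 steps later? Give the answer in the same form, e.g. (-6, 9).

The first coordinate travels 8 per step and bounces off the walls at -8 and 8.
  step 6: -2 → 6
  step 7: 6 → 2
  step 8: 2 → -6
The second coordinate changes by +1 each step: at step 8 it is 17.

(-6, 17)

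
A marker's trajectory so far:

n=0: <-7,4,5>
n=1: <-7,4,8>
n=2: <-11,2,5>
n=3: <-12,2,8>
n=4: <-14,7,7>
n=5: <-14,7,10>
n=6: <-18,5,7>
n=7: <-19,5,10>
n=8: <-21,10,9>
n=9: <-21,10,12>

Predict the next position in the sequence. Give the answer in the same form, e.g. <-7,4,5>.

The moves between consecutive positions are <+0,+0,+3>, <-4,-2,-3>, <-1,+0,+3>, <-2,+5,-1>, <+0,+0,+3>, <-4,-2,-3>, <-1,+0,+3>, <-2,+5,-1>, <+0,+0,+3>; they repeat the 4-cycle [<+0,+0,+3>, <-4,-2,-3>, <-1,+0,+3>, <-2,+5,-1>].
step 10: apply <-4,-2,-3> → <-25,8,9>

<-25,8,9>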